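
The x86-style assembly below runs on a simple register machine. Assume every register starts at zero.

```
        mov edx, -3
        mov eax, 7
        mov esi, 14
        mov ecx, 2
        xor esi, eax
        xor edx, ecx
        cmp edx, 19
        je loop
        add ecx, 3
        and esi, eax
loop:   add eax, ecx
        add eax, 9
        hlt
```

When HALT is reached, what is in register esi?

mov edx, -3 → edx=-3
mov eax, 7 → eax=7
mov esi, 14 → esi=14
mov ecx, 2 → ecx=2
xor esi, eax → esi=14^7=9
xor edx, ecx → edx=(-3)^2=-1
cmp edx, 19  (cmp -1,19)
je loop: not taken
add ecx, 3 → ecx=2+3=5
and esi, eax → esi=9&7=1
add eax, ecx → eax=7+5=12
add eax, 9 → eax=12+9=21
halt.

1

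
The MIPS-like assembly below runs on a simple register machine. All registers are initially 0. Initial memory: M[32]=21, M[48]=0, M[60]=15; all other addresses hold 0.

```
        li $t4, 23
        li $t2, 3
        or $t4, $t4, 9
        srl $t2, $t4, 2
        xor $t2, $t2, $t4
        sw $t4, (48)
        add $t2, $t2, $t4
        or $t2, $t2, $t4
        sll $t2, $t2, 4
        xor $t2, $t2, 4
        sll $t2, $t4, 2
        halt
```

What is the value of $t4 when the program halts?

$t4=23
$t2=3
$t4=23|9=31
$t2=31>>2=7
$t2=7^31=24
sw $t4, (48) → M[48]=31
$t2=24+31=55
$t2=55|31=63
$t2=63<<4=1008
$t2=1008^4=1012
$t2=31<<2=124
halt.

31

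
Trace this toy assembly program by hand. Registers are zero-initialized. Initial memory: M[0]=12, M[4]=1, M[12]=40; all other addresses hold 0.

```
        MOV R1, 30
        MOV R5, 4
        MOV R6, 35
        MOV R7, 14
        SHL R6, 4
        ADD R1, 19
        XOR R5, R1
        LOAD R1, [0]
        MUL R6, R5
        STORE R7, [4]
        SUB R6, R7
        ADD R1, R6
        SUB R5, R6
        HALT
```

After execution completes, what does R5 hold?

after MOV R1, 30: R1=30
after MOV R5, 4: R5=4
after MOV R6, 35: R6=35
after MOV R7, 14: R7=14
after SHL R6, 4: R6=35<<4=560
after ADD R1, 19: R1=30+19=49
after XOR R5, R1: R5=4^49=53
after LOAD R1, [0]: R1=M[0]=12
after MUL R6, R5: R6=560*53=29680
STORE R7, [4] → M[4]=14
after SUB R6, R7: R6=29680-14=29666
after ADD R1, R6: R1=12+29666=29678
after SUB R5, R6: R5=53-29666=-29613
halt.

-29613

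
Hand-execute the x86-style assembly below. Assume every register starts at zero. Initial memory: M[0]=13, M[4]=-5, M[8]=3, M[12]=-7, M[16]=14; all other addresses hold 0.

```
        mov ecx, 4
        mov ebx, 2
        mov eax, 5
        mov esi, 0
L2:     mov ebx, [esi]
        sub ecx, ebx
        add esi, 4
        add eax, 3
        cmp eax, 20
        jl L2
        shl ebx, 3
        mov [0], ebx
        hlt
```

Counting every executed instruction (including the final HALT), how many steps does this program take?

mov ecx, 4 → ecx=4
mov ebx, 2 → ebx=2
mov eax, 5 → eax=5
mov esi, 0 → esi=0
mov ebx, [esi] → ebx=M[0]=13
sub ecx, ebx → ecx=4-13=-9
add esi, 4 → esi=0+4=4
add eax, 3 → eax=5+3=8
cmp eax, 20  (cmp 8,20)
jl L2: taken
mov ebx, [esi] → ebx=M[4]=-5
sub ecx, ebx → ecx=(-9)-(-5)=-4
add esi, 4 → esi=4+4=8
add eax, 3 → eax=8+3=11
cmp eax, 20  (cmp 11,20)
jl L2: taken
mov ebx, [esi] → ebx=M[8]=3
sub ecx, ebx → ecx=(-4)-3=-7
add esi, 4 → esi=8+4=12
add eax, 3 → eax=11+3=14
cmp eax, 20  (cmp 14,20)
jl L2: taken
mov ebx, [esi] → ebx=M[12]=-7
sub ecx, ebx → ecx=(-7)-(-7)=0
add esi, 4 → esi=12+4=16
add eax, 3 → eax=14+3=17
cmp eax, 20  (cmp 17,20)
jl L2: taken
mov ebx, [esi] → ebx=M[16]=14
sub ecx, ebx → ecx=0-14=-14
add esi, 4 → esi=16+4=20
add eax, 3 → eax=17+3=20
cmp eax, 20  (cmp 20,20)
jl L2: not taken
shl ebx, 3 → ebx=14<<3=112
mov [0], ebx → M[0]=112
halt.
Total executed instructions: 37.

37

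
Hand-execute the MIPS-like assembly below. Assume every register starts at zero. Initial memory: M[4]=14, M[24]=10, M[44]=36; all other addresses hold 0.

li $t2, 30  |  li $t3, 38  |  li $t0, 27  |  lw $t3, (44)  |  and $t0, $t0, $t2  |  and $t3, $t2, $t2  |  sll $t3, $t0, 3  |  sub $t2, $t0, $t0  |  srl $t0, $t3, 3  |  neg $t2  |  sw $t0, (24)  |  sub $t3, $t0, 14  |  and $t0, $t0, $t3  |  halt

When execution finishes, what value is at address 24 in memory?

26

after li $t2, 30: $t2=30
after li $t3, 38: $t3=38
after li $t0, 27: $t0=27
after lw $t3, (44): $t3=M[44]=36
after and $t0, $t0, $t2: $t0=27&30=26
after and $t3, $t2, $t2: $t3=30&30=30
after sll $t3, $t0, 3: $t3=26<<3=208
after sub $t2, $t0, $t0: $t2=26-26=0
after srl $t0, $t3, 3: $t0=208>>3=26
after neg $t2: $t2=-(0)=0
sw $t0, (24) → M[24]=26
after sub $t3, $t0, 14: $t3=26-14=12
after and $t0, $t0, $t3: $t0=26&12=8
halt.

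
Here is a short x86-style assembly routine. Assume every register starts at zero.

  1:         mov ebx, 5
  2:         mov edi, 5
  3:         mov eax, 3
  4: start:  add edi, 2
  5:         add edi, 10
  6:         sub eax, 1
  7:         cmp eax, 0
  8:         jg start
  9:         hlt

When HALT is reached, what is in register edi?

41

mov ebx, 5 → ebx=5
mov edi, 5 → edi=5
mov eax, 3 → eax=3
add edi, 2 → edi=5+2=7
add edi, 10 → edi=7+10=17
sub eax, 1 → eax=3-1=2
cmp eax, 0  (cmp 2,0)
jg start: taken
add edi, 2 → edi=17+2=19
add edi, 10 → edi=19+10=29
sub eax, 1 → eax=2-1=1
cmp eax, 0  (cmp 1,0)
jg start: taken
add edi, 2 → edi=29+2=31
add edi, 10 → edi=31+10=41
sub eax, 1 → eax=1-1=0
cmp eax, 0  (cmp 0,0)
jg start: not taken
halt.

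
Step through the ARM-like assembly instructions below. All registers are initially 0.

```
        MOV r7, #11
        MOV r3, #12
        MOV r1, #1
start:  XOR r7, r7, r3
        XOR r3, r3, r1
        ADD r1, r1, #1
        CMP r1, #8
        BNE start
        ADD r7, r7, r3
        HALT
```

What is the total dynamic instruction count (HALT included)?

after MOV r7, #11: r7=11
after MOV r3, #12: r3=12
after MOV r1, #1: r1=1
after XOR r7, r7, r3: r7=11^12=7
after XOR r3, r3, r1: r3=12^1=13
after ADD r1, r1, #1: r1=1+1=2
CMP r1, #8  (cmp 2,8)
BNE start: taken
after XOR r7, r7, r3: r7=7^13=10
after XOR r3, r3, r1: r3=13^2=15
after ADD r1, r1, #1: r1=2+1=3
CMP r1, #8  (cmp 3,8)
BNE start: taken
after XOR r7, r7, r3: r7=10^15=5
after XOR r3, r3, r1: r3=15^3=12
after ADD r1, r1, #1: r1=3+1=4
CMP r1, #8  (cmp 4,8)
BNE start: taken
after XOR r7, r7, r3: r7=5^12=9
after XOR r3, r3, r1: r3=12^4=8
after ADD r1, r1, #1: r1=4+1=5
CMP r1, #8  (cmp 5,8)
BNE start: taken
after XOR r7, r7, r3: r7=9^8=1
after XOR r3, r3, r1: r3=8^5=13
after ADD r1, r1, #1: r1=5+1=6
CMP r1, #8  (cmp 6,8)
BNE start: taken
after XOR r7, r7, r3: r7=1^13=12
after XOR r3, r3, r1: r3=13^6=11
after ADD r1, r1, #1: r1=6+1=7
CMP r1, #8  (cmp 7,8)
BNE start: taken
after XOR r7, r7, r3: r7=12^11=7
after XOR r3, r3, r1: r3=11^7=12
after ADD r1, r1, #1: r1=7+1=8
CMP r1, #8  (cmp 8,8)
BNE start: not taken
after ADD r7, r7, r3: r7=7+12=19
halt.
Total executed instructions: 40.

40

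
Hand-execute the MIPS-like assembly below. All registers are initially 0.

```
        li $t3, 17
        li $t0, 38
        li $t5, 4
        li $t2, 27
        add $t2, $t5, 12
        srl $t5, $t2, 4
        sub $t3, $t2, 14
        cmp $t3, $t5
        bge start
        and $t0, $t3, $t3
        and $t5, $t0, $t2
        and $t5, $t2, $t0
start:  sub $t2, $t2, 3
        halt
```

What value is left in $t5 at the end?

1

after li $t3, 17: $t3=17
after li $t0, 38: $t0=38
after li $t5, 4: $t5=4
after li $t2, 27: $t2=27
after add $t2, $t5, 12: $t2=4+12=16
after srl $t5, $t2, 4: $t5=16>>4=1
after sub $t3, $t2, 14: $t3=16-14=2
cmp $t3, $t5  (cmp 2,1)
bge start: taken
after sub $t2, $t2, 3: $t2=16-3=13
halt.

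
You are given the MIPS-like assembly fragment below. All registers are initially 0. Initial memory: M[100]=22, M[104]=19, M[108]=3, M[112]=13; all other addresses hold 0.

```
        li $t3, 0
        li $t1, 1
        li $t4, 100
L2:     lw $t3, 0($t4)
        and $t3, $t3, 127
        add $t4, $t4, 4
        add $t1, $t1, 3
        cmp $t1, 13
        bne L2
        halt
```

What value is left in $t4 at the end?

$t3=0
$t1=1
$t4=100
$t3=M[100]=22
$t3=22&127=22
$t4=100+4=104
$t1=1+3=4
cmp $t1, 13  (cmp 4,13)
bne L2: taken
$t3=M[104]=19
$t3=19&127=19
$t4=104+4=108
$t1=4+3=7
cmp $t1, 13  (cmp 7,13)
bne L2: taken
$t3=M[108]=3
$t3=3&127=3
$t4=108+4=112
$t1=7+3=10
cmp $t1, 13  (cmp 10,13)
bne L2: taken
$t3=M[112]=13
$t3=13&127=13
$t4=112+4=116
$t1=10+3=13
cmp $t1, 13  (cmp 13,13)
bne L2: not taken
halt.

116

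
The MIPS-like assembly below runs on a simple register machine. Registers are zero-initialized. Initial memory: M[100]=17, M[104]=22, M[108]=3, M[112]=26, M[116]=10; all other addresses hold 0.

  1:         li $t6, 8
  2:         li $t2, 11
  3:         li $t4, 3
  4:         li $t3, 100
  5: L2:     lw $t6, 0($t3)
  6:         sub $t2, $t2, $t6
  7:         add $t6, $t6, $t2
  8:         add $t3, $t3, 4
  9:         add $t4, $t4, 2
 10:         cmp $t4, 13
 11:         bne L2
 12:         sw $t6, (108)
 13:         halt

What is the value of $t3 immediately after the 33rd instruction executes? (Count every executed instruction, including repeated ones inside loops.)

after li $t6, 8: $t6=8
after li $t2, 11: $t2=11
after li $t4, 3: $t4=3
after li $t3, 100: $t3=100
after lw $t6, 0($t3): $t6=M[100]=17
after sub $t2, $t2, $t6: $t2=11-17=-6
after add $t6, $t6, $t2: $t6=17+(-6)=11
after add $t3, $t3, 4: $t3=100+4=104
after add $t4, $t4, 2: $t4=3+2=5
cmp $t4, 13  (cmp 5,13)
bne L2: taken
after lw $t6, 0($t3): $t6=M[104]=22
after sub $t2, $t2, $t6: $t2=(-6)-22=-28
after add $t6, $t6, $t2: $t6=22+(-28)=-6
after add $t3, $t3, 4: $t3=104+4=108
after add $t4, $t4, 2: $t4=5+2=7
cmp $t4, 13  (cmp 7,13)
bne L2: taken
after lw $t6, 0($t3): $t6=M[108]=3
after sub $t2, $t2, $t6: $t2=(-28)-3=-31
after add $t6, $t6, $t2: $t6=3+(-31)=-28
after add $t3, $t3, 4: $t3=108+4=112
after add $t4, $t4, 2: $t4=7+2=9
cmp $t4, 13  (cmp 9,13)
bne L2: taken
after lw $t6, 0($t3): $t6=M[112]=26
after sub $t2, $t2, $t6: $t2=(-31)-26=-57
after add $t6, $t6, $t2: $t6=26+(-57)=-31
after add $t3, $t3, 4: $t3=112+4=116
after add $t4, $t4, 2: $t4=9+2=11
cmp $t4, 13  (cmp 11,13)
bne L2: taken
after lw $t6, 0($t3): $t6=M[116]=10
After step 33: $t3 = 116.

116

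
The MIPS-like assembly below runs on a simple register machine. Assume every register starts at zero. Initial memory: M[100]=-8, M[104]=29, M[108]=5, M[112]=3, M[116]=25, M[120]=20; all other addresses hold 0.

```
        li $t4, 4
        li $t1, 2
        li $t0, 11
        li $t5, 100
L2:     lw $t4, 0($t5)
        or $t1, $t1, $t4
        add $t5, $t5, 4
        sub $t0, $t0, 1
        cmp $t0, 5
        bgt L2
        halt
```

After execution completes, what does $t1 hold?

after li $t4, 4: $t4=4
after li $t1, 2: $t1=2
after li $t0, 11: $t0=11
after li $t5, 100: $t5=100
after lw $t4, 0($t5): $t4=M[100]=-8
after or $t1, $t1, $t4: $t1=2|(-8)=-6
after add $t5, $t5, 4: $t5=100+4=104
after sub $t0, $t0, 1: $t0=11-1=10
cmp $t0, 5  (cmp 10,5)
bgt L2: taken
after lw $t4, 0($t5): $t4=M[104]=29
after or $t1, $t1, $t4: $t1=(-6)|29=-1
after add $t5, $t5, 4: $t5=104+4=108
after sub $t0, $t0, 1: $t0=10-1=9
cmp $t0, 5  (cmp 9,5)
bgt L2: taken
after lw $t4, 0($t5): $t4=M[108]=5
after or $t1, $t1, $t4: $t1=(-1)|5=-1
after add $t5, $t5, 4: $t5=108+4=112
after sub $t0, $t0, 1: $t0=9-1=8
cmp $t0, 5  (cmp 8,5)
bgt L2: taken
after lw $t4, 0($t5): $t4=M[112]=3
after or $t1, $t1, $t4: $t1=(-1)|3=-1
after add $t5, $t5, 4: $t5=112+4=116
after sub $t0, $t0, 1: $t0=8-1=7
cmp $t0, 5  (cmp 7,5)
bgt L2: taken
after lw $t4, 0($t5): $t4=M[116]=25
after or $t1, $t1, $t4: $t1=(-1)|25=-1
after add $t5, $t5, 4: $t5=116+4=120
after sub $t0, $t0, 1: $t0=7-1=6
cmp $t0, 5  (cmp 6,5)
bgt L2: taken
after lw $t4, 0($t5): $t4=M[120]=20
after or $t1, $t1, $t4: $t1=(-1)|20=-1
after add $t5, $t5, 4: $t5=120+4=124
after sub $t0, $t0, 1: $t0=6-1=5
cmp $t0, 5  (cmp 5,5)
bgt L2: not taken
halt.

-1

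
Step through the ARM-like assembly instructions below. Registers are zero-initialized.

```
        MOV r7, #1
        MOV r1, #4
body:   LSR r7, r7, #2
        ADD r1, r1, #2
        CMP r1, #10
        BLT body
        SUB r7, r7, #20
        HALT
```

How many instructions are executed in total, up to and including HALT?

16

r7=1
r1=4
r7=1>>2=0
r1=4+2=6
CMP r1, #10  (cmp 6,10)
BLT body: taken
r7=0>>2=0
r1=6+2=8
CMP r1, #10  (cmp 8,10)
BLT body: taken
r7=0>>2=0
r1=8+2=10
CMP r1, #10  (cmp 10,10)
BLT body: not taken
r7=0-20=-20
halt.
Total executed instructions: 16.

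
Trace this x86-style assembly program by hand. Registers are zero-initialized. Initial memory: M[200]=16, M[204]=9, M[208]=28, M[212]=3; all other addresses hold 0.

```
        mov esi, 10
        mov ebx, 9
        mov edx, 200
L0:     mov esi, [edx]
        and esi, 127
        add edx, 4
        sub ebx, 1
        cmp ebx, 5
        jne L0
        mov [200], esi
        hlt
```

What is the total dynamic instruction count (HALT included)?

mov esi, 10 → esi=10
mov ebx, 9 → ebx=9
mov edx, 200 → edx=200
mov esi, [edx] → esi=M[200]=16
and esi, 127 → esi=16&127=16
add edx, 4 → edx=200+4=204
sub ebx, 1 → ebx=9-1=8
cmp ebx, 5  (cmp 8,5)
jne L0: taken
mov esi, [edx] → esi=M[204]=9
and esi, 127 → esi=9&127=9
add edx, 4 → edx=204+4=208
sub ebx, 1 → ebx=8-1=7
cmp ebx, 5  (cmp 7,5)
jne L0: taken
mov esi, [edx] → esi=M[208]=28
and esi, 127 → esi=28&127=28
add edx, 4 → edx=208+4=212
sub ebx, 1 → ebx=7-1=6
cmp ebx, 5  (cmp 6,5)
jne L0: taken
mov esi, [edx] → esi=M[212]=3
and esi, 127 → esi=3&127=3
add edx, 4 → edx=212+4=216
sub ebx, 1 → ebx=6-1=5
cmp ebx, 5  (cmp 5,5)
jne L0: not taken
mov [200], esi → M[200]=3
halt.
Total executed instructions: 29.

29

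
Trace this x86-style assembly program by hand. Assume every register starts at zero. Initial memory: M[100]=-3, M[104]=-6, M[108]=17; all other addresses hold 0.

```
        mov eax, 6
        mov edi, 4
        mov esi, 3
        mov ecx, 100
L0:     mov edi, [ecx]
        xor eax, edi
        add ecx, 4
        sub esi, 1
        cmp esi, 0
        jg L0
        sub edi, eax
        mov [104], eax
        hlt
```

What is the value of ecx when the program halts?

112

eax=6
edi=4
esi=3
ecx=100
edi=M[100]=-3
eax=6^(-3)=-5
ecx=100+4=104
esi=3-1=2
cmp esi, 0  (cmp 2,0)
jg L0: taken
edi=M[104]=-6
eax=(-5)^(-6)=1
ecx=104+4=108
esi=2-1=1
cmp esi, 0  (cmp 1,0)
jg L0: taken
edi=M[108]=17
eax=1^17=16
ecx=108+4=112
esi=1-1=0
cmp esi, 0  (cmp 0,0)
jg L0: not taken
edi=17-16=1
mov [104], eax → M[104]=16
halt.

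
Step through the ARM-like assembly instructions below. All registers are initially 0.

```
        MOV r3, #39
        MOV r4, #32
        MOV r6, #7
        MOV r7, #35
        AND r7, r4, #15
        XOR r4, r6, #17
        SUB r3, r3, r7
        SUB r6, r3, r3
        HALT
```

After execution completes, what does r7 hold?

0

r3=39
r4=32
r6=7
r7=35
r7=32&15=0
r4=7^17=22
r3=39-0=39
r6=39-39=0
halt.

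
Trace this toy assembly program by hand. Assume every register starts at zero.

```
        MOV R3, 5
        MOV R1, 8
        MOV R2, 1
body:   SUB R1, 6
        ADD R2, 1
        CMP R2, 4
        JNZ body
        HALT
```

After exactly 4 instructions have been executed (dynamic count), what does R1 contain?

R3=5
R1=8
R2=1
R1=8-6=2
After step 4: R1 = 2.

2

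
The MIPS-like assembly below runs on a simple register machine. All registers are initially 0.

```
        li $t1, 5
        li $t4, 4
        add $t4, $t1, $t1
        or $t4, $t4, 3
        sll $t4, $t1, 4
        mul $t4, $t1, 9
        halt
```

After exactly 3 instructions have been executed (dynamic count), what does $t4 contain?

after li $t1, 5: $t1=5
after li $t4, 4: $t4=4
after add $t4, $t1, $t1: $t4=5+5=10
After step 3: $t4 = 10.

10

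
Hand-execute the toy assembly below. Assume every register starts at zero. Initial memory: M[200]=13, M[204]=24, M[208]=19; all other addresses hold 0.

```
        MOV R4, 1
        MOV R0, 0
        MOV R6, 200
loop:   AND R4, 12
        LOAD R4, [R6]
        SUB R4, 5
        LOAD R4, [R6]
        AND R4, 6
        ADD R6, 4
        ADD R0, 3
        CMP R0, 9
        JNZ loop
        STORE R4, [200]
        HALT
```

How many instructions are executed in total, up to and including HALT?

after MOV R4, 1: R4=1
after MOV R0, 0: R0=0
after MOV R6, 200: R6=200
after AND R4, 12: R4=1&12=0
after LOAD R4, [R6]: R4=M[200]=13
after SUB R4, 5: R4=13-5=8
after LOAD R4, [R6]: R4=M[200]=13
after AND R4, 6: R4=13&6=4
after ADD R6, 4: R6=200+4=204
after ADD R0, 3: R0=0+3=3
CMP R0, 9  (cmp 3,9)
JNZ loop: taken
after AND R4, 12: R4=4&12=4
after LOAD R4, [R6]: R4=M[204]=24
after SUB R4, 5: R4=24-5=19
after LOAD R4, [R6]: R4=M[204]=24
after AND R4, 6: R4=24&6=0
after ADD R6, 4: R6=204+4=208
after ADD R0, 3: R0=3+3=6
CMP R0, 9  (cmp 6,9)
JNZ loop: taken
after AND R4, 12: R4=0&12=0
after LOAD R4, [R6]: R4=M[208]=19
after SUB R4, 5: R4=19-5=14
after LOAD R4, [R6]: R4=M[208]=19
after AND R4, 6: R4=19&6=2
after ADD R6, 4: R6=208+4=212
after ADD R0, 3: R0=6+3=9
CMP R0, 9  (cmp 9,9)
JNZ loop: not taken
STORE R4, [200] → M[200]=2
halt.
Total executed instructions: 32.

32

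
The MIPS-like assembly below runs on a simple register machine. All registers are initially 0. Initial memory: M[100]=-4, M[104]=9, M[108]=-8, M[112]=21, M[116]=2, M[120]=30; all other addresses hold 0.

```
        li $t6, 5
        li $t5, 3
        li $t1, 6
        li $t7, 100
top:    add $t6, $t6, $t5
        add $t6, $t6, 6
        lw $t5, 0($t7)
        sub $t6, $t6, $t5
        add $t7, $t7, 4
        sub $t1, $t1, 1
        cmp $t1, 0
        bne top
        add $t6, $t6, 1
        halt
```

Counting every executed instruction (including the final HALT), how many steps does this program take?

54

after li $t6, 5: $t6=5
after li $t5, 3: $t5=3
after li $t1, 6: $t1=6
after li $t7, 100: $t7=100
after add $t6, $t6, $t5: $t6=5+3=8
after add $t6, $t6, 6: $t6=8+6=14
after lw $t5, 0($t7): $t5=M[100]=-4
after sub $t6, $t6, $t5: $t6=14-(-4)=18
after add $t7, $t7, 4: $t7=100+4=104
after sub $t1, $t1, 1: $t1=6-1=5
cmp $t1, 0  (cmp 5,0)
bne top: taken
after add $t6, $t6, $t5: $t6=18+(-4)=14
after add $t6, $t6, 6: $t6=14+6=20
after lw $t5, 0($t7): $t5=M[104]=9
after sub $t6, $t6, $t5: $t6=20-9=11
after add $t7, $t7, 4: $t7=104+4=108
after sub $t1, $t1, 1: $t1=5-1=4
cmp $t1, 0  (cmp 4,0)
bne top: taken
after add $t6, $t6, $t5: $t6=11+9=20
after add $t6, $t6, 6: $t6=20+6=26
after lw $t5, 0($t7): $t5=M[108]=-8
after sub $t6, $t6, $t5: $t6=26-(-8)=34
after add $t7, $t7, 4: $t7=108+4=112
after sub $t1, $t1, 1: $t1=4-1=3
cmp $t1, 0  (cmp 3,0)
bne top: taken
after add $t6, $t6, $t5: $t6=34+(-8)=26
after add $t6, $t6, 6: $t6=26+6=32
after lw $t5, 0($t7): $t5=M[112]=21
after sub $t6, $t6, $t5: $t6=32-21=11
after add $t7, $t7, 4: $t7=112+4=116
after sub $t1, $t1, 1: $t1=3-1=2
cmp $t1, 0  (cmp 2,0)
bne top: taken
after add $t6, $t6, $t5: $t6=11+21=32
after add $t6, $t6, 6: $t6=32+6=38
after lw $t5, 0($t7): $t5=M[116]=2
after sub $t6, $t6, $t5: $t6=38-2=36
after add $t7, $t7, 4: $t7=116+4=120
after sub $t1, $t1, 1: $t1=2-1=1
cmp $t1, 0  (cmp 1,0)
bne top: taken
after add $t6, $t6, $t5: $t6=36+2=38
after add $t6, $t6, 6: $t6=38+6=44
after lw $t5, 0($t7): $t5=M[120]=30
after sub $t6, $t6, $t5: $t6=44-30=14
after add $t7, $t7, 4: $t7=120+4=124
after sub $t1, $t1, 1: $t1=1-1=0
cmp $t1, 0  (cmp 0,0)
bne top: not taken
after add $t6, $t6, 1: $t6=14+1=15
halt.
Total executed instructions: 54.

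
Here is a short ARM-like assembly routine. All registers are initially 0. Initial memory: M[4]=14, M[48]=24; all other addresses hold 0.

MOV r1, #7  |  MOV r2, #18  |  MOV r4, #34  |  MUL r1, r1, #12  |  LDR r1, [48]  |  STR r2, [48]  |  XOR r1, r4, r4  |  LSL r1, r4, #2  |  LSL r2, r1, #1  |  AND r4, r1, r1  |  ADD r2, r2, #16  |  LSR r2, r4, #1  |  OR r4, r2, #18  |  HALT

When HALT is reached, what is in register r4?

r1=7
r2=18
r4=34
r1=7*12=84
r1=M[48]=24
STR r2, [48] → M[48]=18
r1=34^34=0
r1=34<<2=136
r2=136<<1=272
r4=136&136=136
r2=272+16=288
r2=136>>1=68
r4=68|18=86
halt.

86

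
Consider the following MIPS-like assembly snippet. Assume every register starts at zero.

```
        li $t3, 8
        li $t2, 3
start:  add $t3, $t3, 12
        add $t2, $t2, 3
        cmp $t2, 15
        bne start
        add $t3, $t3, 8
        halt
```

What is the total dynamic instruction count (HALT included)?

li $t3, 8 → $t3=8
li $t2, 3 → $t2=3
add $t3, $t3, 12 → $t3=8+12=20
add $t2, $t2, 3 → $t2=3+3=6
cmp $t2, 15  (cmp 6,15)
bne start: taken
add $t3, $t3, 12 → $t3=20+12=32
add $t2, $t2, 3 → $t2=6+3=9
cmp $t2, 15  (cmp 9,15)
bne start: taken
add $t3, $t3, 12 → $t3=32+12=44
add $t2, $t2, 3 → $t2=9+3=12
cmp $t2, 15  (cmp 12,15)
bne start: taken
add $t3, $t3, 12 → $t3=44+12=56
add $t2, $t2, 3 → $t2=12+3=15
cmp $t2, 15  (cmp 15,15)
bne start: not taken
add $t3, $t3, 8 → $t3=56+8=64
halt.
Total executed instructions: 20.

20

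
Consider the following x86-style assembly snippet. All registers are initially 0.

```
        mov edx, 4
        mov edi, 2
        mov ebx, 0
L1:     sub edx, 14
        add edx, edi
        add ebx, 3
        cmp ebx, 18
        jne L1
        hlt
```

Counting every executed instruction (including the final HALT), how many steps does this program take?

34

edx=4
edi=2
ebx=0
edx=4-14=-10
edx=(-10)+2=-8
ebx=0+3=3
cmp ebx, 18  (cmp 3,18)
jne L1: taken
edx=(-8)-14=-22
edx=(-22)+2=-20
ebx=3+3=6
cmp ebx, 18  (cmp 6,18)
jne L1: taken
edx=(-20)-14=-34
edx=(-34)+2=-32
ebx=6+3=9
cmp ebx, 18  (cmp 9,18)
jne L1: taken
edx=(-32)-14=-46
edx=(-46)+2=-44
ebx=9+3=12
cmp ebx, 18  (cmp 12,18)
jne L1: taken
edx=(-44)-14=-58
edx=(-58)+2=-56
ebx=12+3=15
cmp ebx, 18  (cmp 15,18)
jne L1: taken
edx=(-56)-14=-70
edx=(-70)+2=-68
ebx=15+3=18
cmp ebx, 18  (cmp 18,18)
jne L1: not taken
halt.
Total executed instructions: 34.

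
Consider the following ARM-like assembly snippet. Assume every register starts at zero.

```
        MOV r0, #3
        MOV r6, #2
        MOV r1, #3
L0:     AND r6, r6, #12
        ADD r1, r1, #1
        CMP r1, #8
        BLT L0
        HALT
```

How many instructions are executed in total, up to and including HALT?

MOV r0, #3 → r0=3
MOV r6, #2 → r6=2
MOV r1, #3 → r1=3
AND r6, r6, #12 → r6=2&12=0
ADD r1, r1, #1 → r1=3+1=4
CMP r1, #8  (cmp 4,8)
BLT L0: taken
AND r6, r6, #12 → r6=0&12=0
ADD r1, r1, #1 → r1=4+1=5
CMP r1, #8  (cmp 5,8)
BLT L0: taken
AND r6, r6, #12 → r6=0&12=0
ADD r1, r1, #1 → r1=5+1=6
CMP r1, #8  (cmp 6,8)
BLT L0: taken
AND r6, r6, #12 → r6=0&12=0
ADD r1, r1, #1 → r1=6+1=7
CMP r1, #8  (cmp 7,8)
BLT L0: taken
AND r6, r6, #12 → r6=0&12=0
ADD r1, r1, #1 → r1=7+1=8
CMP r1, #8  (cmp 8,8)
BLT L0: not taken
halt.
Total executed instructions: 24.

24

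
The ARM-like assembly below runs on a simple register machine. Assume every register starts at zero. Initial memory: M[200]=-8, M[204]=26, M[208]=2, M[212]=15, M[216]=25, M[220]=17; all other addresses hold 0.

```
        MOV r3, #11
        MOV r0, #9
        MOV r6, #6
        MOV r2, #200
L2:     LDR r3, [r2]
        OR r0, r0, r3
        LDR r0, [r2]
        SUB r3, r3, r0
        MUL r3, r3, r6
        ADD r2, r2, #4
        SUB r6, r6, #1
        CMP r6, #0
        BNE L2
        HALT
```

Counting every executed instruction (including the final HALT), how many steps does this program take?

59

after MOV r3, #11: r3=11
after MOV r0, #9: r0=9
after MOV r6, #6: r6=6
after MOV r2, #200: r2=200
after LDR r3, [r2]: r3=M[200]=-8
after OR r0, r0, r3: r0=9|(-8)=-7
after LDR r0, [r2]: r0=M[200]=-8
after SUB r3, r3, r0: r3=(-8)-(-8)=0
after MUL r3, r3, r6: r3=0*6=0
after ADD r2, r2, #4: r2=200+4=204
after SUB r6, r6, #1: r6=6-1=5
CMP r6, #0  (cmp 5,0)
BNE L2: taken
after LDR r3, [r2]: r3=M[204]=26
after OR r0, r0, r3: r0=(-8)|26=-6
after LDR r0, [r2]: r0=M[204]=26
after SUB r3, r3, r0: r3=26-26=0
after MUL r3, r3, r6: r3=0*5=0
after ADD r2, r2, #4: r2=204+4=208
after SUB r6, r6, #1: r6=5-1=4
CMP r6, #0  (cmp 4,0)
BNE L2: taken
after LDR r3, [r2]: r3=M[208]=2
after OR r0, r0, r3: r0=26|2=26
after LDR r0, [r2]: r0=M[208]=2
after SUB r3, r3, r0: r3=2-2=0
after MUL r3, r3, r6: r3=0*4=0
after ADD r2, r2, #4: r2=208+4=212
after SUB r6, r6, #1: r6=4-1=3
CMP r6, #0  (cmp 3,0)
BNE L2: taken
after LDR r3, [r2]: r3=M[212]=15
after OR r0, r0, r3: r0=2|15=15
after LDR r0, [r2]: r0=M[212]=15
after SUB r3, r3, r0: r3=15-15=0
after MUL r3, r3, r6: r3=0*3=0
after ADD r2, r2, #4: r2=212+4=216
after SUB r6, r6, #1: r6=3-1=2
CMP r6, #0  (cmp 2,0)
BNE L2: taken
after LDR r3, [r2]: r3=M[216]=25
after OR r0, r0, r3: r0=15|25=31
after LDR r0, [r2]: r0=M[216]=25
after SUB r3, r3, r0: r3=25-25=0
after MUL r3, r3, r6: r3=0*2=0
after ADD r2, r2, #4: r2=216+4=220
after SUB r6, r6, #1: r6=2-1=1
CMP r6, #0  (cmp 1,0)
BNE L2: taken
after LDR r3, [r2]: r3=M[220]=17
after OR r0, r0, r3: r0=25|17=25
after LDR r0, [r2]: r0=M[220]=17
after SUB r3, r3, r0: r3=17-17=0
after MUL r3, r3, r6: r3=0*1=0
after ADD r2, r2, #4: r2=220+4=224
after SUB r6, r6, #1: r6=1-1=0
CMP r6, #0  (cmp 0,0)
BNE L2: not taken
halt.
Total executed instructions: 59.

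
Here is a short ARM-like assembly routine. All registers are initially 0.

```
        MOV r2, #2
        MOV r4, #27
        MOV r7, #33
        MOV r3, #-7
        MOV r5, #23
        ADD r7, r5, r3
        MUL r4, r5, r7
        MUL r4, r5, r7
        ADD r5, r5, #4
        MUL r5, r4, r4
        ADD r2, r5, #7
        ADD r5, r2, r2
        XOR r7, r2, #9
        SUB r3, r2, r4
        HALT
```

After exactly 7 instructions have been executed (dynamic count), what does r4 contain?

368

r2=2
r4=27
r7=33
r3=-7
r5=23
r7=23+(-7)=16
r4=23*16=368
After step 7: r4 = 368.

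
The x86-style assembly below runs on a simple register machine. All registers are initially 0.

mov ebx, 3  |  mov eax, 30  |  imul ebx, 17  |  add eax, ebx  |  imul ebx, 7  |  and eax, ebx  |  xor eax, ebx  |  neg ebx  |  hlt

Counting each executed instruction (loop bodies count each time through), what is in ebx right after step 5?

mov ebx, 3 → ebx=3
mov eax, 30 → eax=30
imul ebx, 17 → ebx=3*17=51
add eax, ebx → eax=30+51=81
imul ebx, 7 → ebx=51*7=357
After step 5: ebx = 357.

357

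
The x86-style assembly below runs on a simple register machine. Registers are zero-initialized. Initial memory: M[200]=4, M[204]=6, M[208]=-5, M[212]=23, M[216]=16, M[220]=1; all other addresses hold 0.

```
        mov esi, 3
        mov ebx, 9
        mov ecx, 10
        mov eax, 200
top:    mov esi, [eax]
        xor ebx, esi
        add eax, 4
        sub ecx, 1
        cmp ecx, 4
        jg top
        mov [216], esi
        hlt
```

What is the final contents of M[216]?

mov esi, 3 → esi=3
mov ebx, 9 → ebx=9
mov ecx, 10 → ecx=10
mov eax, 200 → eax=200
mov esi, [eax] → esi=M[200]=4
xor ebx, esi → ebx=9^4=13
add eax, 4 → eax=200+4=204
sub ecx, 1 → ecx=10-1=9
cmp ecx, 4  (cmp 9,4)
jg top: taken
mov esi, [eax] → esi=M[204]=6
xor ebx, esi → ebx=13^6=11
add eax, 4 → eax=204+4=208
sub ecx, 1 → ecx=9-1=8
cmp ecx, 4  (cmp 8,4)
jg top: taken
mov esi, [eax] → esi=M[208]=-5
xor ebx, esi → ebx=11^(-5)=-16
add eax, 4 → eax=208+4=212
sub ecx, 1 → ecx=8-1=7
cmp ecx, 4  (cmp 7,4)
jg top: taken
mov esi, [eax] → esi=M[212]=23
xor ebx, esi → ebx=(-16)^23=-25
add eax, 4 → eax=212+4=216
sub ecx, 1 → ecx=7-1=6
cmp ecx, 4  (cmp 6,4)
jg top: taken
mov esi, [eax] → esi=M[216]=16
xor ebx, esi → ebx=(-25)^16=-9
add eax, 4 → eax=216+4=220
sub ecx, 1 → ecx=6-1=5
cmp ecx, 4  (cmp 5,4)
jg top: taken
mov esi, [eax] → esi=M[220]=1
xor ebx, esi → ebx=(-9)^1=-10
add eax, 4 → eax=220+4=224
sub ecx, 1 → ecx=5-1=4
cmp ecx, 4  (cmp 4,4)
jg top: not taken
mov [216], esi → M[216]=1
halt.

1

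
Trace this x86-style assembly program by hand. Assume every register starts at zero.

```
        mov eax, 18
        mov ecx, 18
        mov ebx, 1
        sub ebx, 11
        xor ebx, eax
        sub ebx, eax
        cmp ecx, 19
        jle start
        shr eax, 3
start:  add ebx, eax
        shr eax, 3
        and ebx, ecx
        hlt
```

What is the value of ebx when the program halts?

after mov eax, 18: eax=18
after mov ecx, 18: ecx=18
after mov ebx, 1: ebx=1
after sub ebx, 11: ebx=1-11=-10
after xor ebx, eax: ebx=(-10)^18=-28
after sub ebx, eax: ebx=(-28)-18=-46
cmp ecx, 19  (cmp 18,19)
jle start: taken
after add ebx, eax: ebx=(-46)+18=-28
after shr eax, 3: eax=18>>3=2
after and ebx, ecx: ebx=(-28)&18=0
halt.

0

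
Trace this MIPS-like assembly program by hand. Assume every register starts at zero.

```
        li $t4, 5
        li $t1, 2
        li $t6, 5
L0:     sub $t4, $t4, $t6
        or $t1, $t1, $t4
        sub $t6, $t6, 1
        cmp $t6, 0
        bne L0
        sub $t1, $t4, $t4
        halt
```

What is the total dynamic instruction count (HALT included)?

30

$t4=5
$t1=2
$t6=5
$t4=5-5=0
$t1=2|0=2
$t6=5-1=4
cmp $t6, 0  (cmp 4,0)
bne L0: taken
$t4=0-4=-4
$t1=2|(-4)=-2
$t6=4-1=3
cmp $t6, 0  (cmp 3,0)
bne L0: taken
$t4=(-4)-3=-7
$t1=(-2)|(-7)=-1
$t6=3-1=2
cmp $t6, 0  (cmp 2,0)
bne L0: taken
$t4=(-7)-2=-9
$t1=(-1)|(-9)=-1
$t6=2-1=1
cmp $t6, 0  (cmp 1,0)
bne L0: taken
$t4=(-9)-1=-10
$t1=(-1)|(-10)=-1
$t6=1-1=0
cmp $t6, 0  (cmp 0,0)
bne L0: not taken
$t1=(-10)-(-10)=0
halt.
Total executed instructions: 30.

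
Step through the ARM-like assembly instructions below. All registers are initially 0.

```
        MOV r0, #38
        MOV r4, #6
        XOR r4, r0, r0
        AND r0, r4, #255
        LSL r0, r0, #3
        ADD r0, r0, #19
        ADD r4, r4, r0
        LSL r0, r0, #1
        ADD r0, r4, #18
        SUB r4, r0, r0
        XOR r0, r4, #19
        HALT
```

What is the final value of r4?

0

after MOV r0, #38: r0=38
after MOV r4, #6: r4=6
after XOR r4, r0, r0: r4=38^38=0
after AND r0, r4, #255: r0=0&255=0
after LSL r0, r0, #3: r0=0<<3=0
after ADD r0, r0, #19: r0=0+19=19
after ADD r4, r4, r0: r4=0+19=19
after LSL r0, r0, #1: r0=19<<1=38
after ADD r0, r4, #18: r0=19+18=37
after SUB r4, r0, r0: r4=37-37=0
after XOR r0, r4, #19: r0=0^19=19
halt.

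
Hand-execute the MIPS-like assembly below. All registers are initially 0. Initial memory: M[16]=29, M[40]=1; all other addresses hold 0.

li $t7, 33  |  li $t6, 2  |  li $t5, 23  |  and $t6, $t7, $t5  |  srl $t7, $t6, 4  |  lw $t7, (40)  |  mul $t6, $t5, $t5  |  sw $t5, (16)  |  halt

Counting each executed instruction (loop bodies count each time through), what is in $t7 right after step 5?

0

$t7=33
$t6=2
$t5=23
$t6=33&23=1
$t7=1>>4=0
After step 5: $t7 = 0.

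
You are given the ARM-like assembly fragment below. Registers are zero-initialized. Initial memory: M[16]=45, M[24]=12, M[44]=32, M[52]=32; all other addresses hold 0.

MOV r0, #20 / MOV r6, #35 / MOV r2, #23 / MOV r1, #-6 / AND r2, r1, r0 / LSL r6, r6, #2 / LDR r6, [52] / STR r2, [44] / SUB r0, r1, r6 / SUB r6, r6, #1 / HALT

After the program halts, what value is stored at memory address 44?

16

after MOV r0, #20: r0=20
after MOV r6, #35: r6=35
after MOV r2, #23: r2=23
after MOV r1, #-6: r1=-6
after AND r2, r1, r0: r2=(-6)&20=16
after LSL r6, r6, #2: r6=35<<2=140
after LDR r6, [52]: r6=M[52]=32
STR r2, [44] → M[44]=16
after SUB r0, r1, r6: r0=(-6)-32=-38
after SUB r6, r6, #1: r6=32-1=31
halt.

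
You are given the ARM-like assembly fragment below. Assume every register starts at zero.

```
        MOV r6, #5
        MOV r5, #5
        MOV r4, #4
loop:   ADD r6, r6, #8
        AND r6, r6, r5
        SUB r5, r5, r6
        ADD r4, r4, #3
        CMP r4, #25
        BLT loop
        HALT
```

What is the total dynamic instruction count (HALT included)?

MOV r6, #5 → r6=5
MOV r5, #5 → r5=5
MOV r4, #4 → r4=4
ADD r6, r6, #8 → r6=5+8=13
AND r6, r6, r5 → r6=13&5=5
SUB r5, r5, r6 → r5=5-5=0
ADD r4, r4, #3 → r4=4+3=7
CMP r4, #25  (cmp 7,25)
BLT loop: taken
ADD r6, r6, #8 → r6=5+8=13
AND r6, r6, r5 → r6=13&0=0
SUB r5, r5, r6 → r5=0-0=0
ADD r4, r4, #3 → r4=7+3=10
CMP r4, #25  (cmp 10,25)
BLT loop: taken
ADD r6, r6, #8 → r6=0+8=8
AND r6, r6, r5 → r6=8&0=0
SUB r5, r5, r6 → r5=0-0=0
ADD r4, r4, #3 → r4=10+3=13
CMP r4, #25  (cmp 13,25)
BLT loop: taken
ADD r6, r6, #8 → r6=0+8=8
AND r6, r6, r5 → r6=8&0=0
SUB r5, r5, r6 → r5=0-0=0
ADD r4, r4, #3 → r4=13+3=16
CMP r4, #25  (cmp 16,25)
BLT loop: taken
ADD r6, r6, #8 → r6=0+8=8
AND r6, r6, r5 → r6=8&0=0
SUB r5, r5, r6 → r5=0-0=0
ADD r4, r4, #3 → r4=16+3=19
CMP r4, #25  (cmp 19,25)
BLT loop: taken
ADD r6, r6, #8 → r6=0+8=8
AND r6, r6, r5 → r6=8&0=0
SUB r5, r5, r6 → r5=0-0=0
ADD r4, r4, #3 → r4=19+3=22
CMP r4, #25  (cmp 22,25)
BLT loop: taken
ADD r6, r6, #8 → r6=0+8=8
AND r6, r6, r5 → r6=8&0=0
SUB r5, r5, r6 → r5=0-0=0
ADD r4, r4, #3 → r4=22+3=25
CMP r4, #25  (cmp 25,25)
BLT loop: not taken
halt.
Total executed instructions: 46.

46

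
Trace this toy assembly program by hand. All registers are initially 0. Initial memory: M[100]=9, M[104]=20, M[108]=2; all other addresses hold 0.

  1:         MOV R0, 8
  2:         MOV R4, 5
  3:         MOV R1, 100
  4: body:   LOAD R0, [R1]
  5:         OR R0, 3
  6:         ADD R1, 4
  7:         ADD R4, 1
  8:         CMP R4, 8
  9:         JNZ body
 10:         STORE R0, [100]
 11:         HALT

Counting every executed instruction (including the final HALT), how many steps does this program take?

MOV R0, 8 → R0=8
MOV R4, 5 → R4=5
MOV R1, 100 → R1=100
LOAD R0, [R1] → R0=M[100]=9
OR R0, 3 → R0=9|3=11
ADD R1, 4 → R1=100+4=104
ADD R4, 1 → R4=5+1=6
CMP R4, 8  (cmp 6,8)
JNZ body: taken
LOAD R0, [R1] → R0=M[104]=20
OR R0, 3 → R0=20|3=23
ADD R1, 4 → R1=104+4=108
ADD R4, 1 → R4=6+1=7
CMP R4, 8  (cmp 7,8)
JNZ body: taken
LOAD R0, [R1] → R0=M[108]=2
OR R0, 3 → R0=2|3=3
ADD R1, 4 → R1=108+4=112
ADD R4, 1 → R4=7+1=8
CMP R4, 8  (cmp 8,8)
JNZ body: not taken
STORE R0, [100] → M[100]=3
halt.
Total executed instructions: 23.

23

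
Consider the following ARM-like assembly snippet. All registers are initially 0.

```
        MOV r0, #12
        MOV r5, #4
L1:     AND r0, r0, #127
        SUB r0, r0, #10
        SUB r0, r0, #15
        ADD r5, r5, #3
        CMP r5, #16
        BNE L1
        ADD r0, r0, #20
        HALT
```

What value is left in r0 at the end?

MOV r0, #12 → r0=12
MOV r5, #4 → r5=4
AND r0, r0, #127 → r0=12&127=12
SUB r0, r0, #10 → r0=12-10=2
SUB r0, r0, #15 → r0=2-15=-13
ADD r5, r5, #3 → r5=4+3=7
CMP r5, #16  (cmp 7,16)
BNE L1: taken
AND r0, r0, #127 → r0=(-13)&127=115
SUB r0, r0, #10 → r0=115-10=105
SUB r0, r0, #15 → r0=105-15=90
ADD r5, r5, #3 → r5=7+3=10
CMP r5, #16  (cmp 10,16)
BNE L1: taken
AND r0, r0, #127 → r0=90&127=90
SUB r0, r0, #10 → r0=90-10=80
SUB r0, r0, #15 → r0=80-15=65
ADD r5, r5, #3 → r5=10+3=13
CMP r5, #16  (cmp 13,16)
BNE L1: taken
AND r0, r0, #127 → r0=65&127=65
SUB r0, r0, #10 → r0=65-10=55
SUB r0, r0, #15 → r0=55-15=40
ADD r5, r5, #3 → r5=13+3=16
CMP r5, #16  (cmp 16,16)
BNE L1: not taken
ADD r0, r0, #20 → r0=40+20=60
halt.

60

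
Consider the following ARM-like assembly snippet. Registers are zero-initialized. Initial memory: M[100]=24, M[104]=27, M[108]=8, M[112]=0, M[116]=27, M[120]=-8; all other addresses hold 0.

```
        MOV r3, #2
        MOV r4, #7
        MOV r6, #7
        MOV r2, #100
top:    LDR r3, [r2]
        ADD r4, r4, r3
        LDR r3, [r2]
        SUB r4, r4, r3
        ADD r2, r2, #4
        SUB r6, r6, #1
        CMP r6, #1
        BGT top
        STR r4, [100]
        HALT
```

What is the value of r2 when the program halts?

r3=2
r4=7
r6=7
r2=100
r3=M[100]=24
r4=7+24=31
r3=M[100]=24
r4=31-24=7
r2=100+4=104
r6=7-1=6
CMP r6, #1  (cmp 6,1)
BGT top: taken
r3=M[104]=27
r4=7+27=34
r3=M[104]=27
r4=34-27=7
r2=104+4=108
r6=6-1=5
CMP r6, #1  (cmp 5,1)
BGT top: taken
r3=M[108]=8
r4=7+8=15
r3=M[108]=8
r4=15-8=7
r2=108+4=112
r6=5-1=4
CMP r6, #1  (cmp 4,1)
BGT top: taken
r3=M[112]=0
r4=7+0=7
r3=M[112]=0
r4=7-0=7
r2=112+4=116
r6=4-1=3
CMP r6, #1  (cmp 3,1)
BGT top: taken
r3=M[116]=27
r4=7+27=34
r3=M[116]=27
r4=34-27=7
r2=116+4=120
r6=3-1=2
CMP r6, #1  (cmp 2,1)
BGT top: taken
r3=M[120]=-8
r4=7+(-8)=-1
r3=M[120]=-8
r4=(-1)-(-8)=7
r2=120+4=124
r6=2-1=1
CMP r6, #1  (cmp 1,1)
BGT top: not taken
STR r4, [100] → M[100]=7
halt.

124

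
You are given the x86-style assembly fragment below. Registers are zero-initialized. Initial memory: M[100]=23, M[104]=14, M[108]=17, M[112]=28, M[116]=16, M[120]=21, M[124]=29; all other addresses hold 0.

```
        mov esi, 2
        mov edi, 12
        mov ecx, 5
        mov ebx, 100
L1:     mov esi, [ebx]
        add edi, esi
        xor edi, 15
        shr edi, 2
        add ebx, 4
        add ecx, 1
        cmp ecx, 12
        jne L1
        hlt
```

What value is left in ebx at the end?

128

after mov esi, 2: esi=2
after mov edi, 12: edi=12
after mov ecx, 5: ecx=5
after mov ebx, 100: ebx=100
after mov esi, [ebx]: esi=M[100]=23
after add edi, esi: edi=12+23=35
after xor edi, 15: edi=35^15=44
after shr edi, 2: edi=44>>2=11
after add ebx, 4: ebx=100+4=104
after add ecx, 1: ecx=5+1=6
cmp ecx, 12  (cmp 6,12)
jne L1: taken
after mov esi, [ebx]: esi=M[104]=14
after add edi, esi: edi=11+14=25
after xor edi, 15: edi=25^15=22
after shr edi, 2: edi=22>>2=5
after add ebx, 4: ebx=104+4=108
after add ecx, 1: ecx=6+1=7
cmp ecx, 12  (cmp 7,12)
jne L1: taken
after mov esi, [ebx]: esi=M[108]=17
after add edi, esi: edi=5+17=22
after xor edi, 15: edi=22^15=25
after shr edi, 2: edi=25>>2=6
after add ebx, 4: ebx=108+4=112
after add ecx, 1: ecx=7+1=8
cmp ecx, 12  (cmp 8,12)
jne L1: taken
after mov esi, [ebx]: esi=M[112]=28
after add edi, esi: edi=6+28=34
after xor edi, 15: edi=34^15=45
after shr edi, 2: edi=45>>2=11
after add ebx, 4: ebx=112+4=116
after add ecx, 1: ecx=8+1=9
cmp ecx, 12  (cmp 9,12)
jne L1: taken
after mov esi, [ebx]: esi=M[116]=16
after add edi, esi: edi=11+16=27
after xor edi, 15: edi=27^15=20
after shr edi, 2: edi=20>>2=5
after add ebx, 4: ebx=116+4=120
after add ecx, 1: ecx=9+1=10
cmp ecx, 12  (cmp 10,12)
jne L1: taken
after mov esi, [ebx]: esi=M[120]=21
after add edi, esi: edi=5+21=26
after xor edi, 15: edi=26^15=21
after shr edi, 2: edi=21>>2=5
after add ebx, 4: ebx=120+4=124
after add ecx, 1: ecx=10+1=11
cmp ecx, 12  (cmp 11,12)
jne L1: taken
after mov esi, [ebx]: esi=M[124]=29
after add edi, esi: edi=5+29=34
after xor edi, 15: edi=34^15=45
after shr edi, 2: edi=45>>2=11
after add ebx, 4: ebx=124+4=128
after add ecx, 1: ecx=11+1=12
cmp ecx, 12  (cmp 12,12)
jne L1: not taken
halt.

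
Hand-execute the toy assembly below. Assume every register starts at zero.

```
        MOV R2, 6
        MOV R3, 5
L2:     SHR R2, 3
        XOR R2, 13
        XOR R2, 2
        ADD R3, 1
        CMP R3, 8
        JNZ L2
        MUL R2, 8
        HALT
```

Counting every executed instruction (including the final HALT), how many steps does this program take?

MOV R2, 6 → R2=6
MOV R3, 5 → R3=5
SHR R2, 3 → R2=6>>3=0
XOR R2, 13 → R2=0^13=13
XOR R2, 2 → R2=13^2=15
ADD R3, 1 → R3=5+1=6
CMP R3, 8  (cmp 6,8)
JNZ L2: taken
SHR R2, 3 → R2=15>>3=1
XOR R2, 13 → R2=1^13=12
XOR R2, 2 → R2=12^2=14
ADD R3, 1 → R3=6+1=7
CMP R3, 8  (cmp 7,8)
JNZ L2: taken
SHR R2, 3 → R2=14>>3=1
XOR R2, 13 → R2=1^13=12
XOR R2, 2 → R2=12^2=14
ADD R3, 1 → R3=7+1=8
CMP R3, 8  (cmp 8,8)
JNZ L2: not taken
MUL R2, 8 → R2=14*8=112
halt.
Total executed instructions: 22.

22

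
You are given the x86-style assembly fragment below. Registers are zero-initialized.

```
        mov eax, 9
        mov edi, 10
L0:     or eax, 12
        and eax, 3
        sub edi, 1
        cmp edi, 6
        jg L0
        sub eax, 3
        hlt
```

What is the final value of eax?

mov eax, 9 → eax=9
mov edi, 10 → edi=10
or eax, 12 → eax=9|12=13
and eax, 3 → eax=13&3=1
sub edi, 1 → edi=10-1=9
cmp edi, 6  (cmp 9,6)
jg L0: taken
or eax, 12 → eax=1|12=13
and eax, 3 → eax=13&3=1
sub edi, 1 → edi=9-1=8
cmp edi, 6  (cmp 8,6)
jg L0: taken
or eax, 12 → eax=1|12=13
and eax, 3 → eax=13&3=1
sub edi, 1 → edi=8-1=7
cmp edi, 6  (cmp 7,6)
jg L0: taken
or eax, 12 → eax=1|12=13
and eax, 3 → eax=13&3=1
sub edi, 1 → edi=7-1=6
cmp edi, 6  (cmp 6,6)
jg L0: not taken
sub eax, 3 → eax=1-3=-2
halt.

-2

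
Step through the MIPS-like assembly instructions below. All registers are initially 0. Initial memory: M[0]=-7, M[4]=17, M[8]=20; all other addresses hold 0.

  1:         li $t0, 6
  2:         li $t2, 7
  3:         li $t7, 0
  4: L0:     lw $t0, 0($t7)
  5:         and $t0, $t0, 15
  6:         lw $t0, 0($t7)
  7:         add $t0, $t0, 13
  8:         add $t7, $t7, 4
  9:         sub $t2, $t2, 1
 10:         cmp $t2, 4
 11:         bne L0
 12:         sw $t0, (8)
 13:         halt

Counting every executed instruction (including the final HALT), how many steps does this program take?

29

after li $t0, 6: $t0=6
after li $t2, 7: $t2=7
after li $t7, 0: $t7=0
after lw $t0, 0($t7): $t0=M[0]=-7
after and $t0, $t0, 15: $t0=(-7)&15=9
after lw $t0, 0($t7): $t0=M[0]=-7
after add $t0, $t0, 13: $t0=(-7)+13=6
after add $t7, $t7, 4: $t7=0+4=4
after sub $t2, $t2, 1: $t2=7-1=6
cmp $t2, 4  (cmp 6,4)
bne L0: taken
after lw $t0, 0($t7): $t0=M[4]=17
after and $t0, $t0, 15: $t0=17&15=1
after lw $t0, 0($t7): $t0=M[4]=17
after add $t0, $t0, 13: $t0=17+13=30
after add $t7, $t7, 4: $t7=4+4=8
after sub $t2, $t2, 1: $t2=6-1=5
cmp $t2, 4  (cmp 5,4)
bne L0: taken
after lw $t0, 0($t7): $t0=M[8]=20
after and $t0, $t0, 15: $t0=20&15=4
after lw $t0, 0($t7): $t0=M[8]=20
after add $t0, $t0, 13: $t0=20+13=33
after add $t7, $t7, 4: $t7=8+4=12
after sub $t2, $t2, 1: $t2=5-1=4
cmp $t2, 4  (cmp 4,4)
bne L0: not taken
sw $t0, (8) → M[8]=33
halt.
Total executed instructions: 29.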